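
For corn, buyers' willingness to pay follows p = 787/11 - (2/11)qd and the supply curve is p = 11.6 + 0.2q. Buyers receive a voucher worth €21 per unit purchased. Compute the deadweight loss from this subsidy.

Pre-subsidy: 787/11 - (2/11)q = 11.6 + 0.2q gives q* = 157 and p* = 43.
With the rebate, buyers effectively pay pb = ps − 21, where ps is the price sellers receive.
On the curves, pb = 787/11 - (2/11)q and ps = 11.6 + 0.2q; the wedge ps − pb = 21 gives 11.6 + 0.2q − (787/11 - (2/11)q) = 21, so q' = 212.
Then pb = 787/11 − (2/11)·212 = 33 and ps = 11.6 + 0.2·212 = 54.
The subsidy expands output by 212 − 157 = 55 past the efficient level; on those units the gap between marginal cost and willingness to pay runs from 0 up to 21.
DWL = ½ × 21 × 55 = 577.5.

Deadweight loss = €577.5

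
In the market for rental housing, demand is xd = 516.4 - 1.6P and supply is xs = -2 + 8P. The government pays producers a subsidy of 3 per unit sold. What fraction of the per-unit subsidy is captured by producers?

Pre-subsidy: 516.4 - 1.6P = -2 + 8P gives P* = 54, x* = 430.
With the subsidy, sellers receive Ps = Pb + 3 for each unit, where Pb is the price buyers pay.
Supply in terms of Pb becomes xs = -2 + 8(Pb + 3) = 22 + 8Pb. Setting this equal to demand: 516.4 - 1.6Pb = 22 + 8Pb, so Pb = 51.5.
Sellers receive Ps = 51.5 + 3 = 54.5; x' = 516.4 − 1.6·51.5 = 434.
Buyers' price falls by P* − Pb = 54 − 51.5 = 2.5; sellers' price rises by Ps − P* = 54.5 − 54 = 0.5.
So producers capture 0.5/3 = 1/6 of each unit of subsidy.

Producer share = 1/6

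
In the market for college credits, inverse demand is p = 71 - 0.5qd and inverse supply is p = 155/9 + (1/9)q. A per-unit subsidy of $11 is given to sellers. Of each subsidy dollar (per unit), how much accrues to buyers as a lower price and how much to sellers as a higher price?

Buyers gain $9 per unit; sellers gain $2 per unit

Pre-subsidy: 71 - 0.5q = 155/9 + (1/9)q gives q* = 88 and p* = 27.
With the subsidy, sellers receive ps = pb + 11 for each unit, where pb is the price buyers pay.
On the curves, pb = 71 - 0.5q and ps = 155/9 + (1/9)q; the wedge ps − pb = 11 gives 155/9 + (1/9)q − (71 - 0.5q) = 11, so q' = 106.
Then pb = 71 − 0.5·106 = 18 and ps = 155/9 + (1/9)·106 = 29.
Buyers' price falls by p* − pb = 27 − 18 = 9; sellers' price rises by ps − p* = 29 − 27 = 2.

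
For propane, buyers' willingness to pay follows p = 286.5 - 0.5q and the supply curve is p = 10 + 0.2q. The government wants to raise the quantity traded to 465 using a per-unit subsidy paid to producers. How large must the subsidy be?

At q = 465, from the demand curve buyers pay pb = 286.5 − 0.5·465 = 54; from the supply curve sellers need ps = 10 + 0.2·465 = 103.
The subsidy must fill the gap: s = ps − pb = 103 − 54 = 49.

Required subsidy s = 49 per unit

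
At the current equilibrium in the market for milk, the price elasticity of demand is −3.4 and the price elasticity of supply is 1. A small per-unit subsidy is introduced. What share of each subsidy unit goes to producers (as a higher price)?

For a small subsidy around the equilibrium, the benefit split depends on the relative slopes, which at a point are proportional to the elasticities.
Buyer share = εs/(εs + |εd|) = 1/(1 + 3.4) = 5/22; seller share = |εd|/(εs + |εd|) = 17/22.
So producers capture 17/22 of the subsidy.

Producer share = 17/22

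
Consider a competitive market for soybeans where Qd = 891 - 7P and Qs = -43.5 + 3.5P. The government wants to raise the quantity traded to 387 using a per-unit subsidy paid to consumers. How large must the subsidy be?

At Q = 387, invert demand for the buyer price: Pb = (891 − 387)/7 = 72; invert supply for the seller price: Ps = (387 − (-43.5))/3.5 = 123.
The subsidy must fill the gap: s = Ps − Pb = 123 − 72 = 51.

Required subsidy s = 51 per unit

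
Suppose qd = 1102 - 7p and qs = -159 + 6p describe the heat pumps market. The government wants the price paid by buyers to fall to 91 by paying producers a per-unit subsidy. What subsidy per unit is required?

Required subsidy s = 13 per unit

At a buyer price of 91, quantity demanded is 1102 − 7·91 = 465.
Sellers supply 465 only when they receive ps with -159 + 6·ps = 465, i.e. ps = 104.
s = ps − pb = 104 − 91 = 13.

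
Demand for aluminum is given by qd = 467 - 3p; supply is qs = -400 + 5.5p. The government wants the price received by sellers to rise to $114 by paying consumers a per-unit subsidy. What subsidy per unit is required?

At a seller price of 114, quantity supplied is -400 + 5.5·114 = 227.
Buyers absorb 227 only when they pay pb with 467 − 3·pb = 227, i.e. pb = 80.
s = ps − pb = 114 − 80 = 34.

Required subsidy s = $34 per unit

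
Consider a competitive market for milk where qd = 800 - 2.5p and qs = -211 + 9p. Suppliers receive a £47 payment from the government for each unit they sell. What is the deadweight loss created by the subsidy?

Pre-subsidy: 800 - 2.5p = -211 + 9p gives p* = 2022/23, q* = 13345/23.
With the subsidy, sellers receive ps = pb + 47 for each unit, where pb is the price buyers pay.
Supply in terms of pb becomes qs = -211 + 9(pb + 47) = 212 + 9pb. Setting this equal to demand: 800 - 2.5pb = 212 + 9pb, so pb = 1176/23.
Sellers receive ps = 1176/23 + 47 = 2257/23; q' = 800 − 2.5·(1176/23) = 15460/23.
The subsidy expands output by 15460/23 − 13345/23 = 2115/23 past the efficient level; on those units the gap between marginal cost and willingness to pay runs from 0 up to 47.
DWL = ½ × 47 × 2115/23 = 99405/46.

Deadweight loss = 99405/46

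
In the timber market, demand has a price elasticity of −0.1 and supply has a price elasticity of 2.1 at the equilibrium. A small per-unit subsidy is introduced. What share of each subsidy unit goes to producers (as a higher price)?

Producer share = 1/22

For a small subsidy around the equilibrium, the benefit split depends on the relative slopes, which at a point are proportional to the elasticities.
Buyer share = εs/(εs + |εd|) = 2.1/(2.1 + 0.1) = 21/22; seller share = |εd|/(εs + |εd|) = 1/22.
So producers capture 1/22 of the subsidy.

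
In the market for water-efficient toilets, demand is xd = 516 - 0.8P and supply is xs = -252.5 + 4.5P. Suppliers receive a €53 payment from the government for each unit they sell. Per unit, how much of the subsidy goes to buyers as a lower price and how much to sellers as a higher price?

Buyers gain €45 per unit; sellers gain €8 per unit

Pre-subsidy: 516 - 0.8P = -252.5 + 4.5P gives P* = 145, x* = 400.
With the subsidy, sellers receive Ps = Pb + 53 for each unit, where Pb is the price buyers pay.
Supply in terms of Pb becomes xs = -252.5 + 4.5(Pb + 53) = -14 + 4.5Pb. Setting this equal to demand: 516 - 0.8Pb = -14 + 4.5Pb, so Pb = 100.
Sellers receive Ps = 100 + 53 = 153; x' = 516 − 0.8·100 = 436.
Buyers' price falls by P* − Pb = 145 − 100 = 45; sellers' price rises by Ps − P* = 153 − 145 = 8.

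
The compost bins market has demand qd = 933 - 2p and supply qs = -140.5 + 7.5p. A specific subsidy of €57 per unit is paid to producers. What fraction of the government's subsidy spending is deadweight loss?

DWL / government spending = 45/797

Pre-subsidy: 933 - 2p = -140.5 + 7.5p gives p* = 113, q* = 707.
With the subsidy, sellers receive ps = pb + 57 for each unit, where pb is the price buyers pay.
Supply in terms of pb becomes qs = -140.5 + 7.5(pb + 57) = 287 + 7.5pb. Setting this equal to demand: 933 - 2pb = 287 + 7.5pb, so pb = 68.
Sellers receive ps = 68 + 57 = 125; q' = 933 − 2·68 = 797.
ΔCS = ½(707 + 797)(113 − 68) = 33840; ΔPS = ½(707 + 797)(125 − 113) = 9024.
Government spending = 57 × 797 = 45429.
DWL = ½ × 57 × (797 − 707) = 2565; fraction = 2565 / 45429 = 45/797.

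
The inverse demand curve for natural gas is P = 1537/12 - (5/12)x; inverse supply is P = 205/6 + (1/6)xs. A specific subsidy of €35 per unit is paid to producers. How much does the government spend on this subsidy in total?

Pre-subsidy: 1537/12 - (5/12)x = 205/6 + (1/6)x gives x* = 161 and P* = 61.
With the subsidy, sellers receive Ps = Pb + 35 for each unit, where Pb is the price buyers pay.
On the curves, Pb = 1537/12 - (5/12)x and Ps = 205/6 + (1/6)x; the wedge Ps − Pb = 35 gives 205/6 + (1/6)x − (1537/12 - (5/12)x) = 35, so x' = 221.
Then Pb = 1537/12 − (5/12)·221 = 36 and Ps = 205/6 + (1/6)·221 = 71.
Government outlay = subsidy × quantity = 35 × 221 = 7735.

Government cost = €7735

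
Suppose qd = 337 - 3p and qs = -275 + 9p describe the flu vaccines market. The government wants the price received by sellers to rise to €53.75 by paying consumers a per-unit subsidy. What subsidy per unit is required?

Required subsidy s = €11 per unit

At a seller price of 53.75, quantity supplied is -275 + 9·53.75 = 208.75.
Buyers absorb 208.75 only when they pay pb with 337 − 3·pb = 208.75, i.e. pb = 42.75.
s = ps − pb = 53.75 − 42.75 = 11.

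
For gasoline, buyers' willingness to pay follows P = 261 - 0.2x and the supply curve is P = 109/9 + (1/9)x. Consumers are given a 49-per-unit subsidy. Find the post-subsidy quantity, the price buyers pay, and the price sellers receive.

x' = 957.5; buyers pay 69.5; sellers receive 118.5

Pre-subsidy: 261 - 0.2x = 109/9 + (1/9)x gives x* = 800 and P* = 101.
With the rebate, buyers effectively pay Pb = Ps − 49, where Ps is the price sellers receive.
On the curves, Pb = 261 - 0.2x and Ps = 109/9 + (1/9)x; the wedge Ps − Pb = 49 gives 109/9 + (1/9)x − (261 - 0.2x) = 49, so x' = 957.5.
Then Pb = 261 − 0.2·957.5 = 69.5 and Ps = 109/9 + (1/9)·957.5 = 118.5.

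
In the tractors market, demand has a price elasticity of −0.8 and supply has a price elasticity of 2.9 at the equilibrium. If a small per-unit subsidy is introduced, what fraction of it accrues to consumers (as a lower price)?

For a small subsidy around the equilibrium, the benefit split depends on the relative slopes, which at a point are proportional to the elasticities.
Buyer share = εs/(εs + |εd|) = 2.9/(2.9 + 0.8) = 29/37; seller share = |εd|/(εs + |εd|) = 8/37.

Consumer share = 29/37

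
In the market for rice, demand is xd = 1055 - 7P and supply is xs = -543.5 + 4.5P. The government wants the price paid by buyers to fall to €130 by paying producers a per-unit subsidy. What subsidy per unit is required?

Required subsidy s = €23 per unit

At a buyer price of 130, quantity demanded is 1055 − 7·130 = 145.
Sellers supply 145 only when they receive Ps with -543.5 + 4.5·Ps = 145, i.e. Ps = 153.
s = Ps − Pb = 153 − 130 = 23.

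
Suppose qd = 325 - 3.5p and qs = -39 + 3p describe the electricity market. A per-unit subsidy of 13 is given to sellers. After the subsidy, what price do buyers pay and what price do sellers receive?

Pre-subsidy: 325 - 3.5p = -39 + 3p gives p* = 56, q* = 129.
With the subsidy, sellers receive ps = pb + 13 for each unit, where pb is the price buyers pay.
Supply in terms of pb becomes qs = -39 + 3(pb + 13) = 0 + 3pb. Setting this equal to demand: 325 - 3.5pb = 0 + 3pb, so pb = 50.
Sellers receive ps = 50 + 13 = 63; q' = 325 − 3.5·50 = 150.

Buyers pay 50; sellers receive 63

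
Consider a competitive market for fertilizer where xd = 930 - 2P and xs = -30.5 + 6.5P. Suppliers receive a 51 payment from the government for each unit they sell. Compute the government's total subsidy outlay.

Pre-subsidy: 930 - 2P = -30.5 + 6.5P gives P* = 113, x* = 704.
With the subsidy, sellers receive Ps = Pb + 51 for each unit, where Pb is the price buyers pay.
Supply in terms of Pb becomes xs = -30.5 + 6.5(Pb + 51) = 301 + 6.5Pb. Setting this equal to demand: 930 - 2Pb = 301 + 6.5Pb, so Pb = 74.
Sellers receive Ps = 74 + 51 = 125; x' = 930 − 2·74 = 782.
Government outlay = subsidy × quantity = 51 × 782 = 39882.

Government cost = 39882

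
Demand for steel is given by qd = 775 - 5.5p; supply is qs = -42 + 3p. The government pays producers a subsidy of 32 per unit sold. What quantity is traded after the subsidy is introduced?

q' = 5244/17

Pre-subsidy: 775 - 5.5p = -42 + 3p gives p* = 1634/17, q* = 4188/17.
With the subsidy, sellers receive ps = pb + 32 for each unit, where pb is the price buyers pay.
Supply in terms of pb becomes qs = -42 + 3(pb + 32) = 54 + 3pb. Setting this equal to demand: 775 - 5.5pb = 54 + 3pb, so pb = 1442/17.
Sellers receive ps = 1442/17 + 32 = 1986/17; q' = 775 − 5.5·(1442/17) = 5244/17.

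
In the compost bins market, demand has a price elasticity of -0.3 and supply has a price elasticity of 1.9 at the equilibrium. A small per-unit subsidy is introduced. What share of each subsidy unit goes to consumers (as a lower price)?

For a small subsidy around the equilibrium, the benefit split depends on the relative slopes, which at a point are proportional to the elasticities.
Buyer share = εs/(εs + |εd|) = 1.9/(1.9 + 0.3) = 19/22; seller share = |εd|/(εs + |εd|) = 3/22.

Consumer share = 19/22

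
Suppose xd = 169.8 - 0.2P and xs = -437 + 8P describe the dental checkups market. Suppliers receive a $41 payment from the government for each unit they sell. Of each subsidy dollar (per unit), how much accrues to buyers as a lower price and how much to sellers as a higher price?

Buyers gain $40 per unit; sellers gain $1 per unit

Pre-subsidy: 169.8 - 0.2P = -437 + 8P gives P* = 74, x* = 155.
With the subsidy, sellers receive Ps = Pb + 41 for each unit, where Pb is the price buyers pay.
Supply in terms of Pb becomes xs = -437 + 8(Pb + 41) = -109 + 8Pb. Setting this equal to demand: 169.8 - 0.2Pb = -109 + 8Pb, so Pb = 34.
Sellers receive Ps = 34 + 41 = 75; x' = 169.8 − 0.2·34 = 163.
Buyers' price falls by P* − Pb = 74 − 34 = 40; sellers' price rises by Ps − P* = 75 − 74 = 1.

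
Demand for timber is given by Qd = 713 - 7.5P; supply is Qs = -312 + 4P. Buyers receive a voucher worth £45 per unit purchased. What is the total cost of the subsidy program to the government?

Pre-subsidy: 713 - 7.5P = -312 + 4P gives P* = 2050/23, Q* = 1024/23.
With the rebate, buyers effectively pay Pb = Ps − 45, where Ps is the price sellers receive.
Demand in terms of Ps becomes Qd = 713 − 7.5(Ps − 45) = 1050.5 - 7.5Ps. Setting this equal to supply: 1050.5 - 7.5Ps = -312 + 4Ps, so Ps = 2725/23.
Buyers pay Pb = 2725/23 − 45 = 1690/23; Q' = -312 + 4·(2725/23) = 3724/23.
Government outlay = subsidy × quantity = 45 × 3724/23 = 167580/23.

Government cost = 167580/23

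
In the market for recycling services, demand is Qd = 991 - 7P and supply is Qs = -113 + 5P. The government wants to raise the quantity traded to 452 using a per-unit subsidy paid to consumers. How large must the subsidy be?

At Q = 452, invert demand for the buyer price: Pb = (991 − 452)/7 = 77; invert supply for the seller price: Ps = (452 − (-113))/5 = 113.
The subsidy must fill the gap: s = Ps − Pb = 113 − 77 = 36.

Required subsidy s = 36 per unit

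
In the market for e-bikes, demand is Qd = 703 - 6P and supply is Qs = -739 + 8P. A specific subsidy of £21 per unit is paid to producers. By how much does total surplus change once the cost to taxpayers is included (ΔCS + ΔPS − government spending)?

Net change in total surplus = -£756

Pre-subsidy: 703 - 6P = -739 + 8P gives P* = 103, Q* = 85.
With the subsidy, sellers receive Ps = Pb + 21 for each unit, where Pb is the price buyers pay.
Supply in terms of Pb becomes Qs = -739 + 8(Pb + 21) = -571 + 8Pb. Setting this equal to demand: 703 - 6Pb = -571 + 8Pb, so Pb = 91.
Sellers receive Ps = 91 + 21 = 112; Q' = 703 − 6·91 = 157.
ΔCS = ½(85 + 157)(103 − 91) = 1452; ΔPS = ½(85 + 157)(112 − 103) = 1089.
Government spending = 21 × 157 = 3297.
Net change = 1452 + 1089 − 3297 = -756. The loss equals the DWL triangle ½·21·72.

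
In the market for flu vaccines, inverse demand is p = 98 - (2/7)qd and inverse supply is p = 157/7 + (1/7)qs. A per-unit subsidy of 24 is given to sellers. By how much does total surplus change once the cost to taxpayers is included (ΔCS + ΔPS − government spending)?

Pre-subsidy: 98 - (2/7)q = 157/7 + (1/7)q gives q* = 529/3 and p* = 1000/21.
With the subsidy, sellers receive ps = pb + 24 for each unit, where pb is the price buyers pay.
On the curves, pb = 98 - (2/7)q and ps = 157/7 + (1/7)q; the wedge ps − pb = 24 gives 157/7 + (1/7)q − (98 - (2/7)q) = 24, so q' = 697/3.
Then pb = 98 − (2/7)·(697/3) = 664/21 and ps = 157/7 + (1/7)·(697/3) = 1168/21.
ΔCS = ½(529/3 + 697/3)(1000/21 − 664/21) = 9808/3; ΔPS = ½(529/3 + 697/3)(1168/21 − 1000/21) = 4904/3.
Government spending = 24 × 697/3 = 5576.
Net change = 9808/3 + 4904/3 − 5576 = -672. The loss equals the DWL triangle ½·24·56.

Net change in total surplus = -672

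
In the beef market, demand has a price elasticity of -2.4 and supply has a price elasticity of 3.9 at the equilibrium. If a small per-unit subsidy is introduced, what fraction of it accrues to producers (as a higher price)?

Producer share = 8/21

For a small subsidy around the equilibrium, the benefit split depends on the relative slopes, which at a point are proportional to the elasticities.
Buyer share = εs/(εs + |εd|) = 3.9/(3.9 + 2.4) = 13/21; seller share = |εd|/(εs + |εd|) = 8/21.
So producers capture 8/21 of the subsidy.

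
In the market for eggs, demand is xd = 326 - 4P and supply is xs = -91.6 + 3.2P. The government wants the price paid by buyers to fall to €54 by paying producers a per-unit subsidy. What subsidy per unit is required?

At a buyer price of 54, quantity demanded is 326 − 4·54 = 110.
Sellers supply 110 only when they receive Ps with -91.6 + 3.2·Ps = 110, i.e. Ps = 63.
s = Ps − Pb = 63 − 54 = 9.

Required subsidy s = €9 per unit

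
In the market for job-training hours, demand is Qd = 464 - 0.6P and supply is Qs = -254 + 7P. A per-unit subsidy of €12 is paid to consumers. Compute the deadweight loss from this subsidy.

Pre-subsidy: 464 - 0.6P = -254 + 7P gives P* = 1795/19, Q* = 7739/19.
With the rebate, buyers effectively pay Pb = Ps − 12, where Ps is the price sellers receive.
Demand in terms of Ps becomes Qd = 464 − 0.6(Ps − 12) = 471.2 - 0.6Ps. Setting this equal to supply: 471.2 - 0.6Ps = -254 + 7Ps, so Ps = 1813/19.
Buyers pay Pb = 1813/19 − 12 = 1585/19; Q' = -254 + 7·(1813/19) = 7865/19.
The subsidy expands output by 7865/19 − 7739/19 = 126/19 past the efficient level; on those units the gap between marginal cost and willingness to pay runs from 0 up to 12.
DWL = ½ × 12 × 126/19 = 756/19.

Deadweight loss = 756/19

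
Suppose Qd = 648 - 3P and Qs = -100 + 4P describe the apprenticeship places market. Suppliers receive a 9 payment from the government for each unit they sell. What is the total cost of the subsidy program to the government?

Government cost = 21600/7

Pre-subsidy: 648 - 3P = -100 + 4P gives P* = 748/7, Q* = 2292/7.
With the subsidy, sellers receive Ps = Pb + 9 for each unit, where Pb is the price buyers pay.
Supply in terms of Pb becomes Qs = -100 + 4(Pb + 9) = -64 + 4Pb. Setting this equal to demand: 648 - 3Pb = -64 + 4Pb, so Pb = 712/7.
Sellers receive Ps = 712/7 + 9 = 775/7; Q' = 648 − 3·(712/7) = 2400/7.
Government outlay = subsidy × quantity = 9 × 2400/7 = 21600/7.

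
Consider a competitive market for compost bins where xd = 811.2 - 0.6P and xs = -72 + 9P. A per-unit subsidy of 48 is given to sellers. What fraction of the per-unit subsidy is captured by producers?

Pre-subsidy: 811.2 - 0.6P = -72 + 9P gives P* = 92, x* = 756.
With the subsidy, sellers receive Ps = Pb + 48 for each unit, where Pb is the price buyers pay.
Supply in terms of Pb becomes xs = -72 + 9(Pb + 48) = 360 + 9Pb. Setting this equal to demand: 811.2 - 0.6Pb = 360 + 9Pb, so Pb = 47.
Sellers receive Ps = 47 + 48 = 95; x' = 811.2 − 0.6·47 = 783.
Buyers' price falls by P* − Pb = 92 − 47 = 45; sellers' price rises by Ps − P* = 95 − 92 = 3.
So producers capture 3/48 = 0.0625 of each unit of subsidy.

Producer share = 0.0625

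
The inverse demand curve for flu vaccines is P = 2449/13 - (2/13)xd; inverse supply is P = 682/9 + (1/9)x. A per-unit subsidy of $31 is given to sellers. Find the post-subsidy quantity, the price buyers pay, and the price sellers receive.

Pre-subsidy: 2449/13 - (2/13)x = 682/9 + (1/9)x gives x* = 425 and P* = 123.
With the subsidy, sellers receive Ps = Pb + 31 for each unit, where Pb is the price buyers pay.
On the curves, Pb = 2449/13 - (2/13)x and Ps = 682/9 + (1/9)x; the wedge Ps − Pb = 31 gives 682/9 + (1/9)x − (2449/13 - (2/13)x) = 31, so x' = 542.
Then Pb = 2449/13 − (2/13)·542 = 105 and Ps = 682/9 + (1/9)·542 = 136.

x' = 542; buyers pay $105; sellers receive $136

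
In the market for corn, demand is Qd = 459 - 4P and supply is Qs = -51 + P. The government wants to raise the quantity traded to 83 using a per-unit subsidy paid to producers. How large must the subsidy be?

At Q = 83, invert demand for the buyer price: Pb = (459 − 83)/4 = 94; invert supply for the seller price: Ps = (83 − (-51))/1 = 134.
The subsidy must fill the gap: s = Ps − Pb = 134 − 94 = 40.

Required subsidy s = 40 per unit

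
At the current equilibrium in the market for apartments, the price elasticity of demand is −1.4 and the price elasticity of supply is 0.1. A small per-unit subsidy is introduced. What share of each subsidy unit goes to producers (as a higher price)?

Producer share = 14/15

For a small subsidy around the equilibrium, the benefit split depends on the relative slopes, which at a point are proportional to the elasticities.
Buyer share = εs/(εs + |εd|) = 0.1/(0.1 + 1.4) = 1/15; seller share = |εd|/(εs + |εd|) = 14/15.
So producers capture 14/15 of the subsidy.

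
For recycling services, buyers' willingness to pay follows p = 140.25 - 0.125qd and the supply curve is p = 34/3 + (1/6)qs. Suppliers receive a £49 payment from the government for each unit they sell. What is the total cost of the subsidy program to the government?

Government cost = £29890

Pre-subsidy: 140.25 - 0.125q = 34/3 + (1/6)q gives q* = 442 and p* = 85.
With the subsidy, sellers receive ps = pb + 49 for each unit, where pb is the price buyers pay.
On the curves, pb = 140.25 - 0.125q and ps = 34/3 + (1/6)q; the wedge ps − pb = 49 gives 34/3 + (1/6)q − (140.25 - 0.125q) = 49, so q' = 610.
Then pb = 140.25 − 0.125·610 = 64 and ps = 34/3 + (1/6)·610 = 113.
Government outlay = subsidy × quantity = 49 × 610 = 29890.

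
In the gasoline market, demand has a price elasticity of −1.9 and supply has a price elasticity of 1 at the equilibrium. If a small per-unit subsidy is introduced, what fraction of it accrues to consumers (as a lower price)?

Consumer share = 10/29

For a small subsidy around the equilibrium, the benefit split depends on the relative slopes, which at a point are proportional to the elasticities.
Buyer share = εs/(εs + |εd|) = 1/(1 + 1.9) = 10/29; seller share = |εd|/(εs + |εd|) = 19/29.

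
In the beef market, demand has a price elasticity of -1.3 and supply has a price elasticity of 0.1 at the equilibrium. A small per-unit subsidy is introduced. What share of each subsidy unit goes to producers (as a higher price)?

For a small subsidy around the equilibrium, the benefit split depends on the relative slopes, which at a point are proportional to the elasticities.
Buyer share = εs/(εs + |εd|) = 0.1/(0.1 + 1.3) = 1/14; seller share = |εd|/(εs + |εd|) = 13/14.
So producers capture 13/14 of the subsidy.

Producer share = 13/14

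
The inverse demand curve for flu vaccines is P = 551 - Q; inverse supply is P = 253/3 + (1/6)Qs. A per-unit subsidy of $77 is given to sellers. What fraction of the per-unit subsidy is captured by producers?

Producer share = 1/7

Pre-subsidy: 551 - Q = 253/3 + (1/6)Q gives Q* = 400 and P* = 151.
With the subsidy, sellers receive Ps = Pb + 77 for each unit, where Pb is the price buyers pay.
On the curves, Pb = 551 - Q and Ps = 253/3 + (1/6)Q; the wedge Ps − Pb = 77 gives 253/3 + (1/6)Q − (551 - Q) = 77, so Q' = 466.
Then Pb = 551 − 1·466 = 85 and Ps = 253/3 + (1/6)·466 = 162.
Buyers' price falls by P* − Pb = 151 − 85 = 66; sellers' price rises by Ps − P* = 162 − 151 = 11.
So producers capture 11/77 = 1/7 of each unit of subsidy.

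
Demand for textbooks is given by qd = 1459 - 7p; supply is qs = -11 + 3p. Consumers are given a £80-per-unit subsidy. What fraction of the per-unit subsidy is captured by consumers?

Consumer share = 0.3

Pre-subsidy: 1459 - 7p = -11 + 3p gives p* = 147, q* = 430.
With the rebate, buyers effectively pay pb = ps − 80, where ps is the price sellers receive.
Demand in terms of ps becomes qd = 1459 − 7(ps − 80) = 2019 - 7ps. Setting this equal to supply: 2019 - 7ps = -11 + 3ps, so ps = 203.
Buyers pay pb = 203 − 80 = 123; q' = -11 + 3·203 = 598.
Buyers' price falls by p* − pb = 147 − 123 = 24; sellers' price rises by ps − p* = 203 − 147 = 56.
So consumers capture 24/80 = 0.3 of each unit of subsidy.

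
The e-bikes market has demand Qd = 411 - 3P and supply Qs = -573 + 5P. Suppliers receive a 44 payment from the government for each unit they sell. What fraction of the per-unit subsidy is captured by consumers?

Consumer share = 0.625

Pre-subsidy: 411 - 3P = -573 + 5P gives P* = 123, Q* = 42.
With the subsidy, sellers receive Ps = Pb + 44 for each unit, where Pb is the price buyers pay.
Supply in terms of Pb becomes Qs = -573 + 5(Pb + 44) = -353 + 5Pb. Setting this equal to demand: 411 - 3Pb = -353 + 5Pb, so Pb = 95.5.
Sellers receive Ps = 95.5 + 44 = 139.5; Q' = 411 − 3·95.5 = 124.5.
Buyers' price falls by P* − Pb = 123 − 95.5 = 27.5; sellers' price rises by Ps − P* = 139.5 − 123 = 16.5.
So consumers capture 27.5/44 = 0.625 of each unit of subsidy.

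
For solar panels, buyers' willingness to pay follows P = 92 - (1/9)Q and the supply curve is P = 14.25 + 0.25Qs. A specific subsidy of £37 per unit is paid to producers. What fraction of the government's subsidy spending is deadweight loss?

DWL / government spending = 74/459

Pre-subsidy: 92 - (1/9)Q = 14.25 + 0.25Q gives Q* = 2799/13 and P* = 885/13.
With the subsidy, sellers receive Ps = Pb + 37 for each unit, where Pb is the price buyers pay.
On the curves, Pb = 92 - (1/9)Q and Ps = 14.25 + 0.25Q; the wedge Ps − Pb = 37 gives 14.25 + 0.25Q − (92 - (1/9)Q) = 37, so Q' = 4131/13.
Then Pb = 92 − (1/9)·(4131/13) = 737/13 and Ps = 14.25 + 0.25·(4131/13) = 1218/13.
ΔCS = ½(2799/13 + 4131/13)(885/13 − 737/13) = 512820/169; ΔPS = ½(2799/13 + 4131/13)(1218/13 − 885/13) = 1153845/169.
Government spending = 37 × 4131/13 = 152847/13.
DWL = ½ × 37 × (4131/13 − 2799/13) = 24642/13; fraction = (24642/13) / (152847/13) = 74/459.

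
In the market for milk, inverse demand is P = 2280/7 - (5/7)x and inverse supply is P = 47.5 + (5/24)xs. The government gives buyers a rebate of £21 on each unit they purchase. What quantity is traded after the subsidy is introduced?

Pre-subsidy: 2280/7 - (5/7)x = 47.5 + (5/24)x gives x* = 9348/31 and P* = 3420/31.
With the rebate, buyers effectively pay Pb = Ps − 21, where Ps is the price sellers receive.
On the curves, Pb = 2280/7 - (5/7)x and Ps = 47.5 + (5/24)x; the wedge Ps − Pb = 21 gives 47.5 + (5/24)x − (2280/7 - (5/7)x) = 21, so x' = 50268/155.
Then Pb = 2280/7 − (5/7)·(50268/155) = 2916/31 and Ps = 47.5 + (5/24)·(50268/155) = 3567/31.

x' = 50268/155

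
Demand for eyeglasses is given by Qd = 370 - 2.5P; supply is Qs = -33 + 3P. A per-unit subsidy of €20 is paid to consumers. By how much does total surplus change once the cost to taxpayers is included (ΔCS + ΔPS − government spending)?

Net change in total surplus = -3000/11

Pre-subsidy: 370 - 2.5P = -33 + 3P gives P* = 806/11, Q* = 2055/11.
With the rebate, buyers effectively pay Pb = Ps − 20, where Ps is the price sellers receive.
Demand in terms of Ps becomes Qd = 370 − 2.5(Ps − 20) = 420 - 2.5Ps. Setting this equal to supply: 420 - 2.5Ps = -33 + 3Ps, so Ps = 906/11.
Buyers pay Pb = 906/11 − 20 = 686/11; Q' = -33 + 3·(906/11) = 2355/11.
ΔCS = ½(2055/11 + 2355/11)(806/11 − 686/11) = 264600/121; ΔPS = ½(2055/11 + 2355/11)(906/11 − 806/11) = 220500/121.
Government spending = 20 × 2355/11 = 47100/11.
Net change = 264600/121 + 220500/121 − 47100/11 = -3000/11. The loss equals the DWL triangle ½·20·300/11.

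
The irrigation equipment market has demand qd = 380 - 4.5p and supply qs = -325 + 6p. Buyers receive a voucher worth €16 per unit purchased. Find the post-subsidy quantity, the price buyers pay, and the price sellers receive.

q' = 119; buyers pay €58; sellers receive €74

Pre-subsidy: 380 - 4.5p = -325 + 6p gives p* = 470/7, q* = 545/7.
With the rebate, buyers effectively pay pb = ps − 16, where ps is the price sellers receive.
Demand in terms of ps becomes qd = 380 − 4.5(ps − 16) = 452 - 4.5ps. Setting this equal to supply: 452 - 4.5ps = -325 + 6ps, so ps = 74.
Buyers pay pb = 74 − 16 = 58; q' = -325 + 6·74 = 119.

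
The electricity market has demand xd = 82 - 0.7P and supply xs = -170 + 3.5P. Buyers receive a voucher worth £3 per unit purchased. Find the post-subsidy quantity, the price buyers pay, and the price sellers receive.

Pre-subsidy: 82 - 0.7P = -170 + 3.5P gives P* = 60, x* = 40.
With the rebate, buyers effectively pay Pb = Ps − 3, where Ps is the price sellers receive.
Demand in terms of Ps becomes xd = 82 − 0.7(Ps − 3) = 84.1 - 0.7Ps. Setting this equal to supply: 84.1 - 0.7Ps = -170 + 3.5Ps, so Ps = 60.5.
Buyers pay Pb = 60.5 − 3 = 57.5; x' = -170 + 3.5·60.5 = 41.75.

x' = 41.75; buyers pay £57.5; sellers receive £60.5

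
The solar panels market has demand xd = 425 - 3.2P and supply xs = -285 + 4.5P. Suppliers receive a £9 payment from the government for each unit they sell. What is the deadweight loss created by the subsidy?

Deadweight loss = 5832/77

Pre-subsidy: 425 - 3.2P = -285 + 4.5P gives P* = 7100/77, x* = 10005/77.
With the subsidy, sellers receive Ps = Pb + 9 for each unit, where Pb is the price buyers pay.
Supply in terms of Pb becomes xs = -285 + 4.5(Pb + 9) = -244.5 + 4.5Pb. Setting this equal to demand: 425 - 3.2Pb = -244.5 + 4.5Pb, so Pb = 6695/77.
Sellers receive Ps = 6695/77 + 9 = 7388/77; x' = 425 − 3.2·(6695/77) = 11301/77.
The subsidy expands output by 11301/77 − 10005/77 = 1296/77 past the efficient level; on those units the gap between marginal cost and willingness to pay runs from 0 up to 9.
DWL = ½ × 9 × 1296/77 = 5832/77.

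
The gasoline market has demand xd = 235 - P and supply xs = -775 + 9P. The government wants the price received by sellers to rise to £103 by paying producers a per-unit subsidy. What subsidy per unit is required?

At a seller price of 103, quantity supplied is -775 + 9·103 = 152.
Buyers absorb 152 only when they pay Pb with 235 − 1·Pb = 152, i.e. Pb = 83.
s = Ps − Pb = 103 − 83 = 20.

Required subsidy s = £20 per unit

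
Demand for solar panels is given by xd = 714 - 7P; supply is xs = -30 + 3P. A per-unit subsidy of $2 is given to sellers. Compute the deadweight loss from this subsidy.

Pre-subsidy: 714 - 7P = -30 + 3P gives P* = 74.4, x* = 193.2.
With the subsidy, sellers receive Ps = Pb + 2 for each unit, where Pb is the price buyers pay.
Supply in terms of Pb becomes xs = -30 + 3(Pb + 2) = -24 + 3Pb. Setting this equal to demand: 714 - 7Pb = -24 + 3Pb, so Pb = 73.8.
Sellers receive Ps = 73.8 + 2 = 75.8; x' = 714 − 7·73.8 = 197.4.
The subsidy expands output by 197.4 − 193.2 = 4.2 past the efficient level; on those units the gap between marginal cost and willingness to pay runs from 0 up to 2.
DWL = ½ × 2 × 4.2 = 4.2.

Deadweight loss = $4.2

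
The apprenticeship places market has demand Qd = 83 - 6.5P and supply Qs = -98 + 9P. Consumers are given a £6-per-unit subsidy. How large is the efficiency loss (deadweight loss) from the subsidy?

Pre-subsidy: 83 - 6.5P = -98 + 9P gives P* = 362/31, Q* = 220/31.
With the rebate, buyers effectively pay Pb = Ps − 6, where Ps is the price sellers receive.
Demand in terms of Ps becomes Qd = 83 − 6.5(Ps − 6) = 122 - 6.5Ps. Setting this equal to supply: 122 - 6.5Ps = -98 + 9Ps, so Ps = 440/31.
Buyers pay Pb = 440/31 − 6 = 254/31; Q' = -98 + 9·(440/31) = 922/31.
The subsidy expands output by 922/31 − 220/31 = 702/31 past the efficient level; on those units the gap between marginal cost and willingness to pay runs from 0 up to 6.
DWL = ½ × 6 × 702/31 = 2106/31.

Deadweight loss = 2106/31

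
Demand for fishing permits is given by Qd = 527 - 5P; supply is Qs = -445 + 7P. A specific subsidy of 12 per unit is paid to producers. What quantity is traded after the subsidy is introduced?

Pre-subsidy: 527 - 5P = -445 + 7P gives P* = 81, Q* = 122.
With the subsidy, sellers receive Ps = Pb + 12 for each unit, where Pb is the price buyers pay.
Supply in terms of Pb becomes Qs = -445 + 7(Pb + 12) = -361 + 7Pb. Setting this equal to demand: 527 - 5Pb = -361 + 7Pb, so Pb = 74.
Sellers receive Ps = 74 + 12 = 86; Q' = 527 − 5·74 = 157.

Q' = 157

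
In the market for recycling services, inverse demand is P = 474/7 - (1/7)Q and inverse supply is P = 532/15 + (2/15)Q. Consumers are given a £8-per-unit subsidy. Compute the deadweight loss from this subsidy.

Deadweight loss = 3360/29

Pre-subsidy: 474/7 - (1/7)Q = 532/15 + (2/15)Q gives Q* = 3386/29 and P* = 1480/29.
With the rebate, buyers effectively pay Pb = Ps − 8, where Ps is the price sellers receive.
On the curves, Pb = 474/7 - (1/7)Q and Ps = 532/15 + (2/15)Q; the wedge Ps − Pb = 8 gives 532/15 + (2/15)Q − (474/7 - (1/7)Q) = 8, so Q' = 4226/29.
Then Pb = 474/7 − (1/7)·(4226/29) = 1360/29 and Ps = 532/15 + (2/15)·(4226/29) = 1592/29.
The subsidy expands output by 4226/29 − 3386/29 = 840/29 past the efficient level; on those units the gap between marginal cost and willingness to pay runs from 0 up to 8.
DWL = ½ × 8 × 840/29 = 3360/29.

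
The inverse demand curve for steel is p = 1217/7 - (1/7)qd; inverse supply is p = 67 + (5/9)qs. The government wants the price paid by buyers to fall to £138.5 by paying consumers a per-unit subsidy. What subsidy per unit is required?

Required subsidy s = £66 per unit

At a buyer price of 138.5, quantity demanded is 1217 − 7·138.5 = 247.5.
Sellers supply 247.5 only when they receive ps = 67 + (5/9)·247.5 = 204.5.
s = ps − pb = 204.5 − 138.5 = 66.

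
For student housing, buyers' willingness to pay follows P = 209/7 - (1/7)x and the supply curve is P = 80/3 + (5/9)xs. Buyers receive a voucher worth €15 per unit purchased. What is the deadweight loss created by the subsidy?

Pre-subsidy: 209/7 - (1/7)x = 80/3 + (5/9)x gives x* = 201/44 and P* = 1285/44.
With the rebate, buyers effectively pay Pb = Ps − 15, where Ps is the price sellers receive.
On the curves, Pb = 209/7 - (1/7)x and Ps = 80/3 + (5/9)x; the wedge Ps − Pb = 15 gives 80/3 + (5/9)x − (209/7 - (1/7)x) = 15, so x' = 573/22.
Then Pb = 209/7 − (1/7)·(573/22) = 575/22 and Ps = 80/3 + (5/9)·(573/22) = 905/22.
The subsidy expands output by 573/22 − 201/44 = 945/44 past the efficient level; on those units the gap between marginal cost and willingness to pay runs from 0 up to 15.
DWL = ½ × 15 × 945/44 = 14175/88.

Deadweight loss = 14175/88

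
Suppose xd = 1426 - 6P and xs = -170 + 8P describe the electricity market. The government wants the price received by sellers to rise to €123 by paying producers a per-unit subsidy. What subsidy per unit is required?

Required subsidy s = €21 per unit

At a seller price of 123, quantity supplied is -170 + 8·123 = 814.
Buyers absorb 814 only when they pay Pb with 1426 − 6·Pb = 814, i.e. Pb = 102.
s = Ps − Pb = 123 − 102 = 21.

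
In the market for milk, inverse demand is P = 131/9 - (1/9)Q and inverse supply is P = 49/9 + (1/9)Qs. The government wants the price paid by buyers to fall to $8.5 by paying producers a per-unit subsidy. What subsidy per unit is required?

Required subsidy s = $3 per unit

At a buyer price of 8.5, quantity demanded is 131 − 9·8.5 = 54.5.
Sellers supply 54.5 only when they receive Ps = 49/9 + (1/9)·54.5 = 11.5.
s = Ps − Pb = 11.5 − 8.5 = 3.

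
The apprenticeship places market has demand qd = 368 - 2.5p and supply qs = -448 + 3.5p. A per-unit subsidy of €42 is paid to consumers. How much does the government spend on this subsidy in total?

Government cost = €3748.5

Pre-subsidy: 368 - 2.5p = -448 + 3.5p gives p* = 136, q* = 28.
With the rebate, buyers effectively pay pb = ps − 42, where ps is the price sellers receive.
Demand in terms of ps becomes qd = 368 − 2.5(ps − 42) = 473 - 2.5ps. Setting this equal to supply: 473 - 2.5ps = -448 + 3.5ps, so ps = 153.5.
Buyers pay pb = 153.5 − 42 = 111.5; q' = -448 + 3.5·153.5 = 89.25.
Government outlay = subsidy × quantity = 42 × 89.25 = 3748.5.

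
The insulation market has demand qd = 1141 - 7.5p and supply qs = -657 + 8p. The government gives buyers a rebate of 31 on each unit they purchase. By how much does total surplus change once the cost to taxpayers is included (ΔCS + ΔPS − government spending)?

Net change in total surplus = -1860

Pre-subsidy: 1141 - 7.5p = -657 + 8p gives p* = 116, q* = 271.
With the rebate, buyers effectively pay pb = ps − 31, where ps is the price sellers receive.
Demand in terms of ps becomes qd = 1141 − 7.5(ps − 31) = 1373.5 - 7.5ps. Setting this equal to supply: 1373.5 - 7.5ps = -657 + 8ps, so ps = 131.
Buyers pay pb = 131 − 31 = 100; q' = -657 + 8·131 = 391.
ΔCS = ½(271 + 391)(116 − 100) = 5296; ΔPS = ½(271 + 391)(131 − 116) = 4965.
Government spending = 31 × 391 = 12121.
Net change = 5296 + 4965 − 12121 = -1860. The loss equals the DWL triangle ½·31·120.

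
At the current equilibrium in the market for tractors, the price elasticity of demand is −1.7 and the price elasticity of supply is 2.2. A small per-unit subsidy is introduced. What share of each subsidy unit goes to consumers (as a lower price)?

For a small subsidy around the equilibrium, the benefit split depends on the relative slopes, which at a point are proportional to the elasticities.
Buyer share = εs/(εs + |εd|) = 2.2/(2.2 + 1.7) = 22/39; seller share = |εd|/(εs + |εd|) = 17/39.

Consumer share = 22/39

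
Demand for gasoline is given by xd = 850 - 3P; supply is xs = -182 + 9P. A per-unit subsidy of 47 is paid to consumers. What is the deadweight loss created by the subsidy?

Deadweight loss = 2485.125

Pre-subsidy: 850 - 3P = -182 + 9P gives P* = 86, x* = 592.
With the rebate, buyers effectively pay Pb = Ps − 47, where Ps is the price sellers receive.
Demand in terms of Ps becomes xd = 850 − 3(Ps − 47) = 991 - 3Ps. Setting this equal to supply: 991 - 3Ps = -182 + 9Ps, so Ps = 97.75.
Buyers pay Pb = 97.75 − 47 = 50.75; x' = -182 + 9·97.75 = 697.75.
The subsidy expands output by 697.75 − 592 = 105.75 past the efficient level; on those units the gap between marginal cost and willingness to pay runs from 0 up to 47.
DWL = ½ × 47 × 105.75 = 2485.125.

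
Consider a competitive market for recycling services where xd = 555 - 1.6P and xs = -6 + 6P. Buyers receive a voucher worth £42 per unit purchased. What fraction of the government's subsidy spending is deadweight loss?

Pre-subsidy: 555 - 1.6P = -6 + 6P gives P* = 2805/38, x* = 8301/19.
With the rebate, buyers effectively pay Pb = Ps − 42, where Ps is the price sellers receive.
Demand in terms of Ps becomes xd = 555 − 1.6(Ps − 42) = 622.2 - 1.6Ps. Setting this equal to supply: 622.2 - 1.6Ps = -6 + 6Ps, so Ps = 3141/38.
Buyers pay Pb = 3141/38 − 42 = 1545/38; x' = -6 + 6·(3141/38) = 9309/19.
ΔCS = ½(8301/19 + 9309/19)(2805/38 − 1545/38) = 5547150/361; ΔPS = ½(8301/19 + 9309/19)(3141/38 − 2805/38) = 1479240/361.
Government spending = 42 × 9309/19 = 390978/19.
DWL = ½ × 42 × (9309/19 − 8301/19) = 21168/19; fraction = (21168/19) / (390978/19) = 168/3103.

DWL / government spending = 168/3103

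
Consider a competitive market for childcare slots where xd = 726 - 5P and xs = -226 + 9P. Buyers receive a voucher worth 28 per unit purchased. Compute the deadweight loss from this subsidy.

Deadweight loss = 1260

Pre-subsidy: 726 - 5P = -226 + 9P gives P* = 68, x* = 386.
With the rebate, buyers effectively pay Pb = Ps − 28, where Ps is the price sellers receive.
Demand in terms of Ps becomes xd = 726 − 5(Ps − 28) = 866 - 5Ps. Setting this equal to supply: 866 - 5Ps = -226 + 9Ps, so Ps = 78.
Buyers pay Pb = 78 − 28 = 50; x' = -226 + 9·78 = 476.
The subsidy expands output by 476 − 386 = 90 past the efficient level; on those units the gap between marginal cost and willingness to pay runs from 0 up to 28.
DWL = ½ × 28 × 90 = 1260.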